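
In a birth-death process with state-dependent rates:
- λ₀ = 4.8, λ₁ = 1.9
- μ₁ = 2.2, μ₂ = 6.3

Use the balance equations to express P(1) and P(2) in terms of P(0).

Balance equations:
State 0: λ₀P₀ = μ₁P₁ → P₁ = (λ₀/μ₁)P₀ = (4.8/2.2)P₀ = 2.1818P₀
State 1: P₂ = (λ₀λ₁)/(μ₁μ₂)P₀ = (4.8×1.9)/(2.2×6.3)P₀ = 0.6580P₀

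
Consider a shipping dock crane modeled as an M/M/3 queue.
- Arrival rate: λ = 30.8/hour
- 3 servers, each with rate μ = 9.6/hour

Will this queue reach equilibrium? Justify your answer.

Stability requires ρ = λ/(cμ) < 1
ρ = 30.8/(3 × 9.6) = 30.8/28.80 = 1.0694
Since 1.0694 ≥ 1, the system is UNSTABLE.
Need c > λ/μ = 30.8/9.6 = 3.21.
Minimum servers needed: c = 4.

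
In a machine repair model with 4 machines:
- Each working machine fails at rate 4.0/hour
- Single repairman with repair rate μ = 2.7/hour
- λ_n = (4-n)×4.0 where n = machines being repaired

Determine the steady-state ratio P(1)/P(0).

P(1)/P(0) = ∏_{i=0}^{1-1} λ_i/μ_{i+1}
= (4-0)×4.0/2.7
= 5.9259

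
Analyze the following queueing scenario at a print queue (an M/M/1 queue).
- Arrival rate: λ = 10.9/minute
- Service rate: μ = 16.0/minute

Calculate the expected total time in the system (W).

First, compute utilization: ρ = λ/μ = 10.9/16.0 = 0.6813
For M/M/1: W = 1/(μ-λ)
W = 1/(16.0-10.9) = 1/5.10
W = 0.1961 minutes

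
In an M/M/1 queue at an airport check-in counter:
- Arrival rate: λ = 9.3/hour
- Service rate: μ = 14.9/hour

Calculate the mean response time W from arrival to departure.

First, compute utilization: ρ = λ/μ = 9.3/14.9 = 0.6242
For M/M/1: W = 1/(μ-λ)
W = 1/(14.9-9.3) = 1/5.60
W = 0.1786 hours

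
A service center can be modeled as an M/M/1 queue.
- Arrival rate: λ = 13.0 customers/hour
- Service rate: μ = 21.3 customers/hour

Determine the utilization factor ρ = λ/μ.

Server utilization: ρ = λ/μ
ρ = 13.0/21.3 = 0.6103
The server is busy 61.03% of the time.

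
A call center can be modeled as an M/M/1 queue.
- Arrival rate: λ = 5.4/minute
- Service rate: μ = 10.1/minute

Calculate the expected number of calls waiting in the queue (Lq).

ρ = λ/μ = 5.4/10.1 = 0.5347
For M/M/1: Lq = λ²/(μ(μ-λ))
Lq = 29.16/(10.1 × 4.70)
Lq = 0.6143 calls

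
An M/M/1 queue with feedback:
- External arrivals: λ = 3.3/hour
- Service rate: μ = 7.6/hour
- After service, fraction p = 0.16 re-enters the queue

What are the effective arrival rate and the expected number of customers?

Effective arrival rate: λ_eff = λ/(1-p) = 3.3/(1-0.16) = 3.3/0.84 = 3.9286
ρ = λ_eff/μ = 3.9286/7.6 = 0.5169
L = ρ/(1-ρ) = 0.5169/(1-0.5169) = 1.0700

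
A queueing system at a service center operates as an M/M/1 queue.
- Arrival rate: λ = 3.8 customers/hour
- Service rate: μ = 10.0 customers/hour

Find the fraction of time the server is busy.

Server utilization: ρ = λ/μ
ρ = 3.8/10.0 = 0.3800
The server is busy 38.00% of the time.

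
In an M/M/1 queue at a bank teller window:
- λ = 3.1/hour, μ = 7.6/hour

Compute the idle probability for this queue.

ρ = λ/μ = 3.1/7.6 = 0.4079
P(0) = 1 - ρ = 1 - 0.4079 = 0.5921
The server is idle 59.21% of the time.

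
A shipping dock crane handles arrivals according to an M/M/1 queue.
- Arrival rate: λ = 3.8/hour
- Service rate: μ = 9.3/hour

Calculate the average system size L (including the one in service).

ρ = λ/μ = 3.8/9.3 = 0.4086
For M/M/1: L = λ/(μ-λ)
L = 3.8/(9.3-3.8) = 3.8/5.50
L = 0.6909 containers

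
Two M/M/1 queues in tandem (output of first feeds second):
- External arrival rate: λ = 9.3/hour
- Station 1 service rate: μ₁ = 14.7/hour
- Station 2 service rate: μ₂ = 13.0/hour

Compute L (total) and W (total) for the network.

By Jackson's theorem, each station behaves as independent M/M/1.
Station 1: ρ₁ = 9.3/14.7 = 0.6327, L₁ = ρ₁/(1-ρ₁) = λ/(μ₁-λ) = 9.3/5.40 = 1.7222
Station 2: ρ₂ = 9.3/13.0 = 0.7154, L₂ = ρ₂/(1-ρ₂) = λ/(μ₂-λ) = 9.3/3.70 = 2.5135
Total: L = L₁ + L₂ = 1.7222 + 2.5135 = 4.2357
W = L/λ = 4.2357/9.3 = 0.4555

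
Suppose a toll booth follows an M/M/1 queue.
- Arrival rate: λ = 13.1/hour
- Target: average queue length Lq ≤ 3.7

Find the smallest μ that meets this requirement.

For M/M/1: Lq = λ²/(μ(μ-λ))
Need Lq ≤ 3.7, i.e. μ(μ-λ) ≥ λ²/3.7
μ² - 13.1μ - 171.61/3.7 ≥ 0  →  μ² - 13.1μ - 46.38108 ≥ 0
Quadratic formula (positive root): μ = [λ + √(λ² + 4×46.38108)]/2
Discriminant: 171.61 + 4×46.38108 = 357.1343, √357.1343 = 18.8980
μ ≥ (13.1 + 18.8980)/2 = 15.9990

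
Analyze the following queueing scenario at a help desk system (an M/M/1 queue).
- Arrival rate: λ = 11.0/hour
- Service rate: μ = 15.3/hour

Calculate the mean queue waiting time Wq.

First, compute utilization: ρ = λ/μ = 11.0/15.3 = 0.7190
For M/M/1: Wq = λ/(μ(μ-λ))
Wq = 11.0/(15.3 × (15.3-11.0))
Wq = 11.0/(15.3 × 4.30)
Wq = 0.1672 hours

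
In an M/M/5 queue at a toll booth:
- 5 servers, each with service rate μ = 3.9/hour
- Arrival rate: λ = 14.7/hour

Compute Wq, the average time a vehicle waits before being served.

Traffic intensity: ρ = λ/(cμ) = 14.7/(5×3.9) = 0.7538
Since ρ = 0.7538 < 1, system is stable.
Offered load a = λ/μ = cρ = 14.7/3.9 = 3.7692
P₀ = [ Σₙ₌₀^4 aⁿ/n! + a^5/(5!(1-ρ)) ]⁻¹
Σ = a^0/0! + a^1/1! + a^2/2! + a^3/3! + a^4/4! = 1.00000 + 3.76923 + 7.10355 + 8.92497 + 8.41007 = 29.2078
a^5/(5!(1-ρ)) = 760.7880/(120 × 0.246154) = 25.7558
P₀ = 1/(29.2078 + 25.7558) = 0.01819
Lq = P₀·a^5·ρ / (5!(1-ρ)²) = 0.018194 × 760.7880 × 0.75385 / (120 × 0.060592) = 1.4351
Wq = Lq/λ = 1.43508/14.7 = 0.09762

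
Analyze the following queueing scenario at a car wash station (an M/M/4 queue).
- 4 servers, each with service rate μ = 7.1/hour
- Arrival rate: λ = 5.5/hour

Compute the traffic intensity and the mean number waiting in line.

Traffic intensity: ρ = λ/(cμ) = 5.5/(4×7.1) = 0.1937
Since ρ = 0.1937 < 1, system is stable.
Offered load a = λ/μ = cρ = 5.5/7.1 = 0.7746
P₀ = [ Σₙ₌₀^3 aⁿ/n! + a^4/(4!(1-ρ)) ]⁻¹
Σ = a^0/0! + a^1/1! + a^2/2! + a^3/3! = 1.0000 + 0.77465 + 0.30004 + 0.077475 = 2.1522
a^4/(4!(1-ρ)) = 0.3601/(24 × 0.8063) = 0.01861
P₀ = 1/(2.1522 + 0.01861) = 0.4607
Lq = P₀·a^4·ρ / (4!(1-ρ)²) = 0.4607 × 0.3601 × 0.1937 / (24 × 0.6502) = 0.002059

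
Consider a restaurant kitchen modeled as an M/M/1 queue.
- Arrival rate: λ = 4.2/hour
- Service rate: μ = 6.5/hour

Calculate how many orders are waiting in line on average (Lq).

ρ = λ/μ = 4.2/6.5 = 0.6462
For M/M/1: Lq = λ²/(μ(μ-λ))
Lq = 17.64/(6.5 × 2.30)
Lq = 1.1799 orders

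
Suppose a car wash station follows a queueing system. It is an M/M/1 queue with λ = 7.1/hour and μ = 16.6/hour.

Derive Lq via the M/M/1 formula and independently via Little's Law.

Method 1 (direct): Lq = λ²/(μ(μ-λ)) = 50.41/(16.6 × 9.50) = 0.3197

Method 2 (Little's Law):
W = 1/(μ-λ) = 1/9.50 = 0.105263
Wq = W - 1/μ = 0.105263 - 0.0602410 = 0.045022
Lq = λWq = 7.1 × 0.045022 = 0.3197 ✔ (matches Method 1)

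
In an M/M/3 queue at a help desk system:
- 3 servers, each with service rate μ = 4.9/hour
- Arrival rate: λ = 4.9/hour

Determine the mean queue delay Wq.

Traffic intensity: ρ = λ/(cμ) = 4.9/(3×4.9) = 0.3333
Since ρ = 0.3333 < 1, system is stable.
Offered load a = λ/μ = cρ = 4.9/4.9 = 1.0000
P₀ = [ Σₙ₌₀^2 aⁿ/n! + a^3/(3!(1-ρ)) ]⁻¹
Σ = a^0/0! + a^1/1! + a^2/2! = 1.0000 + 1.0000 + 0.5000 = 2.5000
a^3/(3!(1-ρ)) = 1.0000/(6 × 0.6667) = 0.2500
P₀ = 1/(2.5000 + 0.2500) = 0.3636
Lq = P₀·a^3·ρ / (3!(1-ρ)²) = 0.3636 × 1.0000 × 0.3333 / (6 × 0.4444) = 0.04545
Wq = Lq/λ = 0.04545/4.9 = 0.009276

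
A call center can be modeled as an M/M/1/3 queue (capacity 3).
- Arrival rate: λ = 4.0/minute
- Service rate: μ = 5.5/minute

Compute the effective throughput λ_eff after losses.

ρ = λ/μ = 4.0/5.5 = 0.72727
P₀ = (1-ρ)/(1-ρ^(K+1)) = (1-0.72727)/(1-0.72727^4) = 0.27273/0.72024 = 0.3787
P_K = P₀×ρ^K = 0.3787 × 0.72727^3 = 0.3787 × 0.3847 = 0.1457
λ_eff = λ(1-P_K) = 4.0 × (1 - 0.14566) = 4.0 × 0.85434 = 3.4174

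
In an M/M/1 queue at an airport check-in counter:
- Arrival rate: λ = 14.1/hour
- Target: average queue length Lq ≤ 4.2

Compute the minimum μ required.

For M/M/1: Lq = λ²/(μ(μ-λ))
Need Lq ≤ 4.2, i.e. μ(μ-λ) ≥ λ²/4.2
μ² - 14.1μ - 198.81/4.2 ≥ 0  →  μ² - 14.1μ - 47.335714 ≥ 0
Quadratic formula (positive root): μ = [λ + √(λ² + 4×47.335714)]/2
Discriminant: 198.81 + 4×47.335714 = 388.1529, √388.1529 = 19.7016
μ ≥ (14.1 + 19.7016)/2 = 16.9008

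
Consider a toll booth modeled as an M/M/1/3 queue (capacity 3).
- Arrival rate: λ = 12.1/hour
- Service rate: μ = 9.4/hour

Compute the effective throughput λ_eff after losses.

ρ = λ/μ = 12.1/9.4 = 1.28723
P₀ = (1-ρ)/(1-ρ^(K+1)) = (1-1.28723)/(1-1.28723^4) = -0.28723/-1.7455 = 0.1646
P_K = P₀×ρ^K = 0.16455 × 1.28723^3 = 0.16455 × 2.1329 = 0.3510
λ_eff = λ(1-P_K) = 12.1 × (1 - 0.350974) = 12.1 × 0.649026 = 7.8532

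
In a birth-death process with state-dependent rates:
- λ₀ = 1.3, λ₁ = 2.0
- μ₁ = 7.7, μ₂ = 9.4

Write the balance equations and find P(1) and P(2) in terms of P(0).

Balance equations:
State 0: λ₀P₀ = μ₁P₁ → P₁ = (λ₀/μ₁)P₀ = (1.3/7.7)P₀ = 0.1688P₀
State 1: P₂ = (λ₀λ₁)/(μ₁μ₂)P₀ = (1.3×2.0)/(7.7×9.4)P₀ = 0.03592P₀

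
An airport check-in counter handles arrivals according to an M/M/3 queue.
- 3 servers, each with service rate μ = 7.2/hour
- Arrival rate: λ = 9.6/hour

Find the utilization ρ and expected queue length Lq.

Traffic intensity: ρ = λ/(cμ) = 9.6/(3×7.2) = 0.4444
Since ρ = 0.4444 < 1, system is stable.
Offered load a = λ/μ = cρ = 9.6/7.2 = 1.3333
P₀ = [ Σₙ₌₀^2 aⁿ/n! + a^3/(3!(1-ρ)) ]⁻¹
Σ = a^0/0! + a^1/1! + a^2/2! = 1.0000 + 1.3333 + 0.8889 = 3.2222
a^3/(3!(1-ρ)) = 2.3704/(6 × 0.5556) = 0.7111
P₀ = 1/(3.2222 + 0.7111) = 0.2542
Lq = P₀·a^3·ρ / (3!(1-ρ)²) = 0.2542 × 2.3704 × 0.4444 / (6 × 0.3086) = 0.1446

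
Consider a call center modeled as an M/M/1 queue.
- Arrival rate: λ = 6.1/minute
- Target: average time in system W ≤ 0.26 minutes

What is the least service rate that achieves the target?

For M/M/1: W = 1/(μ-λ)
Need W ≤ 0.26, so 1/(μ-λ) ≤ 0.26
μ - λ ≥ 1/0.26 = 3.8462
μ ≥ 6.1 + 3.8462 = 9.9462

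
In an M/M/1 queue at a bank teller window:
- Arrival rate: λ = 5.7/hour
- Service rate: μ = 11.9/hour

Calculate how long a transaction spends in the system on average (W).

First, compute utilization: ρ = λ/μ = 5.7/11.9 = 0.4790
For M/M/1: W = 1/(μ-λ)
W = 1/(11.9-5.7) = 1/6.20
W = 0.1613 hours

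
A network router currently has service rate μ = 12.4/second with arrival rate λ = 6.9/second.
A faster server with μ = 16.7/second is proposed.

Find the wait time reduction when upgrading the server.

System 1: ρ₁ = 6.9/12.4 = 0.5565, W₁ = 1/(12.4-6.9) = 0.18182
System 2: ρ₂ = 6.9/16.7 = 0.4132, W₂ = 1/(16.7-6.9) = 0.10204
Improvement: (W₁-W₂)/W₁ = (0.18182-0.10204)/0.18182 = 43.88%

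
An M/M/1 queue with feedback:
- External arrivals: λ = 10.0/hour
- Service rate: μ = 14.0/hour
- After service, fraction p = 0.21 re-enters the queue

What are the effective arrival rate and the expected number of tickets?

Effective arrival rate: λ_eff = λ/(1-p) = 10.0/(1-0.21) = 10.0/0.79 = 12.658228
ρ = λ_eff/μ = 12.658228/14.0 = 0.9041591
L = ρ/(1-ρ) = 0.9041591/(1-0.9041591) = 9.4340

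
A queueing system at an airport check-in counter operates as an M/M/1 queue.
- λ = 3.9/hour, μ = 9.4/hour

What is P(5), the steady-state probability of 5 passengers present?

ρ = λ/μ = 3.9/9.4 = 0.41489
P(n) = (1-ρ)ρⁿ
P(5) = (1-0.41489) × 0.41489^5
P(5) = 0.58511 × 0.012293
P(5) = 0.007193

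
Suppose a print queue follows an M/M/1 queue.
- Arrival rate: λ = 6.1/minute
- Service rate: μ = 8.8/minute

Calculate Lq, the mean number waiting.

ρ = λ/μ = 6.1/8.8 = 0.6932
For M/M/1: Lq = λ²/(μ(μ-λ))
Lq = 37.21/(8.8 × 2.70)
Lq = 1.5661 jobs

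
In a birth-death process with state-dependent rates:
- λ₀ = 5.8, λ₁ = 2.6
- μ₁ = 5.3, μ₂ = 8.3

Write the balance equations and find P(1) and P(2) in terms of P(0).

Balance equations:
State 0: λ₀P₀ = μ₁P₁ → P₁ = (λ₀/μ₁)P₀ = (5.8/5.3)P₀ = 1.0943P₀
State 1: P₂ = (λ₀λ₁)/(μ₁μ₂)P₀ = (5.8×2.6)/(5.3×8.3)P₀ = 0.3428P₀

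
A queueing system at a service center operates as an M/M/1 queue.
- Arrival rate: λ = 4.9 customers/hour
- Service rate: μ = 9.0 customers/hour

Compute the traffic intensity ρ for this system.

Server utilization: ρ = λ/μ
ρ = 4.9/9.0 = 0.5444
The server is busy 54.44% of the time.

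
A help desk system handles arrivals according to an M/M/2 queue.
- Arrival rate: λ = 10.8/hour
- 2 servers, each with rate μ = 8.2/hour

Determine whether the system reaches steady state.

Stability requires ρ = λ/(cμ) < 1
ρ = 10.8/(2 × 8.2) = 10.8/16.40 = 0.6585
Since 0.6585 < 1, the system is STABLE.
The servers are busy 65.85% of the time.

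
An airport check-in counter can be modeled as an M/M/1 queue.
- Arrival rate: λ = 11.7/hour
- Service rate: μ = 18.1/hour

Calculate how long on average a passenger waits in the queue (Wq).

First, compute utilization: ρ = λ/μ = 11.7/18.1 = 0.6464
For M/M/1: Wq = λ/(μ(μ-λ))
Wq = 11.7/(18.1 × (18.1-11.7))
Wq = 11.7/(18.1 × 6.40)
Wq = 0.1010 hours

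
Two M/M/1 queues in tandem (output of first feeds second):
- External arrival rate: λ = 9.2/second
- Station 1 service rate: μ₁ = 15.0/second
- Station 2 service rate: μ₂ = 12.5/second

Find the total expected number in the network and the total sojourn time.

By Jackson's theorem, each station behaves as independent M/M/1.
Station 1: ρ₁ = 9.2/15.0 = 0.6133, L₁ = ρ₁/(1-ρ₁) = λ/(μ₁-λ) = 9.2/5.80 = 1.5862
Station 2: ρ₂ = 9.2/12.5 = 0.7360, L₂ = ρ₂/(1-ρ₂) = λ/(μ₂-λ) = 9.2/3.30 = 2.7879
Total: L = L₁ + L₂ = 1.5862 + 2.7879 = 4.3741
W = L/λ = 4.3741/9.2 = 0.4754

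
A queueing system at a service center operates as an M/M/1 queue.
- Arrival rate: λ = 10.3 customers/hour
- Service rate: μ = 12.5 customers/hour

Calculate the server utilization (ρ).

Server utilization: ρ = λ/μ
ρ = 10.3/12.5 = 0.8240
The server is busy 82.40% of the time.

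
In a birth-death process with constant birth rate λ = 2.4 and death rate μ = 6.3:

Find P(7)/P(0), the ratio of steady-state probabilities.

For constant rates: P(n)/P(0) = (λ/μ)^n
P(7)/P(0) = (2.4/6.3)^7 = 0.38095^7 = 0.001164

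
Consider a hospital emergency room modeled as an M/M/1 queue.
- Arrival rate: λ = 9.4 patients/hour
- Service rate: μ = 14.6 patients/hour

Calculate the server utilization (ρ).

Server utilization: ρ = λ/μ
ρ = 9.4/14.6 = 0.6438
The server is busy 64.38% of the time.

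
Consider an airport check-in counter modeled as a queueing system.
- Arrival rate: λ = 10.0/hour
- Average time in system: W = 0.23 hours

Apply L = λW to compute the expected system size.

Little's Law: L = λW
L = 10.0 × 0.23 = 2.3000 passengers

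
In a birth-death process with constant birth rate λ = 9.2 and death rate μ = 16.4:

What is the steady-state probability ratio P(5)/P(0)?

For constant rates: P(n)/P(0) = (λ/μ)^n
P(5)/P(0) = (9.2/16.4)^5 = 0.560976^5 = 0.05555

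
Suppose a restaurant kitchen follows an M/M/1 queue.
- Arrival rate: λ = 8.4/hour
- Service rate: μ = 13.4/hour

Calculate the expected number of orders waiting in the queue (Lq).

ρ = λ/μ = 8.4/13.4 = 0.6269
For M/M/1: Lq = λ²/(μ(μ-λ))
Lq = 70.56/(13.4 × 5.00)
Lq = 1.0531 orders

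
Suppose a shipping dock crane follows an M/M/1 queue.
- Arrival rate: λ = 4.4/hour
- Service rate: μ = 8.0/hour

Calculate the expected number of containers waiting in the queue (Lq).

ρ = λ/μ = 4.4/8.0 = 0.5500
For M/M/1: Lq = λ²/(μ(μ-λ))
Lq = 19.36/(8.0 × 3.60)
Lq = 0.6722 containers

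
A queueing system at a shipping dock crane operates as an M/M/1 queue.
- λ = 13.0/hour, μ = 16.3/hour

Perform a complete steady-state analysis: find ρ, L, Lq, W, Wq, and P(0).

Step 1: ρ = λ/μ = 13.0/16.3 = 0.7975
Step 2: L = λ/(μ-λ) = 13.0/3.30 = 3.9394
Step 3: Lq = λ²/(μ(μ-λ)) = 169.00/(16.3×3.30) = 3.1418
Step 4: W = 1/(μ-λ) = 1/3.30 = 0.30303
Step 5: Wq = λ/(μ(μ-λ)) = 13.0/(16.3×3.30) = 0.2417
Step 6: P(0) = 1-ρ = 0.2025
Verify: L = λW = 13.0×0.30303 = 3.9394 ✔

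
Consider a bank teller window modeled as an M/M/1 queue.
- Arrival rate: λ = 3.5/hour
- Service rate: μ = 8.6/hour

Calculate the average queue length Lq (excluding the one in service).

ρ = λ/μ = 3.5/8.6 = 0.4070
For M/M/1: Lq = λ²/(μ(μ-λ))
Lq = 12.25/(8.6 × 5.10)
Lq = 0.2793 transactions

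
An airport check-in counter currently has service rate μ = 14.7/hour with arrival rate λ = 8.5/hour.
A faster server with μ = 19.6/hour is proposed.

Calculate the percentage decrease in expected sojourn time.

System 1: ρ₁ = 8.5/14.7 = 0.5782, W₁ = 1/(14.7-8.5) = 0.16129
System 2: ρ₂ = 8.5/19.6 = 0.4337, W₂ = 1/(19.6-8.5) = 0.090090
Improvement: (W₁-W₂)/W₁ = (0.16129-0.090090)/0.16129 = 44.14%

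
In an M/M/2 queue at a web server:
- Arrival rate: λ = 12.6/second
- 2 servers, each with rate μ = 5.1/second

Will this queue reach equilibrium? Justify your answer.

Stability requires ρ = λ/(cμ) < 1
ρ = 12.6/(2 × 5.1) = 12.6/10.20 = 1.2353
Since 1.2353 ≥ 1, the system is UNSTABLE.
Need c > λ/μ = 12.6/5.1 = 2.47.
Minimum servers needed: c = 3.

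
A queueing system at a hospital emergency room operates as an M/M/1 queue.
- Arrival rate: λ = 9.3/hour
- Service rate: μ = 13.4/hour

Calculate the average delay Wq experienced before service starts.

First, compute utilization: ρ = λ/μ = 9.3/13.4 = 0.6940
For M/M/1: Wq = λ/(μ(μ-λ))
Wq = 9.3/(13.4 × (13.4-9.3))
Wq = 9.3/(13.4 × 4.10)
Wq = 0.1693 hours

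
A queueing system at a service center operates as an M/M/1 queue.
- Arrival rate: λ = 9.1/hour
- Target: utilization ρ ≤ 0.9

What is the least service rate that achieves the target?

ρ = λ/μ, so μ = λ/ρ
μ ≥ 9.1/0.9 = 10.1111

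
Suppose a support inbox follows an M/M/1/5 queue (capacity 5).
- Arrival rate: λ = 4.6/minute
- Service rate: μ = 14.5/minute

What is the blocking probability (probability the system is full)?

ρ = λ/μ = 4.6/14.5 = 0.31724
P₀ = (1-ρ)/(1-ρ^(K+1)) = (1-0.31724)/(1-0.31724^6) = 0.6828/0.9990 = 0.6835
P_K = P₀×ρ^K = 0.6835 × 0.31724^5 = 0.6835 × 0.003213 = 0.002196
Blocking probability = 0.22%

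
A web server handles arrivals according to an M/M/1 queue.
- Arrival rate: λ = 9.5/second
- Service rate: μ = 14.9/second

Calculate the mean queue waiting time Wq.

First, compute utilization: ρ = λ/μ = 9.5/14.9 = 0.6376
For M/M/1: Wq = λ/(μ(μ-λ))
Wq = 9.5/(14.9 × (14.9-9.5))
Wq = 9.5/(14.9 × 5.40)
Wq = 0.1181 seconds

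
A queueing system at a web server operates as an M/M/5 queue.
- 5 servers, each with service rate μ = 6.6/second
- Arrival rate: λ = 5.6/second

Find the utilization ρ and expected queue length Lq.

Traffic intensity: ρ = λ/(cμ) = 5.6/(5×6.6) = 0.1697
Since ρ = 0.1697 < 1, system is stable.
Offered load a = λ/μ = cρ = 5.6/6.6 = 0.8485
P₀ = [ Σₙ₌₀^4 aⁿ/n! + a^5/(5!(1-ρ)) ]⁻¹
Σ = a^0/0! + a^1/1! + a^2/2! + a^3/3! + a^4/4! = 1.0000 + 0.8485 + 0.3600 + 0.1018 + 0.02160 = 2.3319
a^5/(5!(1-ρ)) = 0.4398/(120 × 0.8303) = 0.004414
P₀ = 1/(2.3319 + 0.004414) = 0.4280
Lq = P₀·a^5·ρ / (5!(1-ρ)²) = 0.4280 × 0.4398 × 0.1697 / (120 × 0.6894) = 0.0003861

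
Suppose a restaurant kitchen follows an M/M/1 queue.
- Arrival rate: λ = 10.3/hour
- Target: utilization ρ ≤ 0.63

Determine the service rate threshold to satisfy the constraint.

ρ = λ/μ, so μ = λ/ρ
μ ≥ 10.3/0.63 = 16.3492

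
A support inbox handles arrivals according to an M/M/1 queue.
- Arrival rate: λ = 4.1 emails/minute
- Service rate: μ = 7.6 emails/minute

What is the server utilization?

Server utilization: ρ = λ/μ
ρ = 4.1/7.6 = 0.5395
The server is busy 53.95% of the time.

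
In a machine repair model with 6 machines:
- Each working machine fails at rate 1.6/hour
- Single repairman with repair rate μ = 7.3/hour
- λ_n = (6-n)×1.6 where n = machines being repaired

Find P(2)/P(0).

P(2)/P(0) = ∏_{i=0}^{2-1} λ_i/μ_{i+1}
= (6-0)×1.6/7.3 × (6-1)×1.6/7.3
= 1.4412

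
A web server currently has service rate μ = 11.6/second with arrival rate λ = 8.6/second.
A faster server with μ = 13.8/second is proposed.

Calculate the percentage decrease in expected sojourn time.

System 1: ρ₁ = 8.6/11.6 = 0.7414, W₁ = 1/(11.6-8.6) = 0.33333
System 2: ρ₂ = 8.6/13.8 = 0.6232, W₂ = 1/(13.8-8.6) = 0.19231
Improvement: (W₁-W₂)/W₁ = (0.33333-0.19231)/0.33333 = 42.31%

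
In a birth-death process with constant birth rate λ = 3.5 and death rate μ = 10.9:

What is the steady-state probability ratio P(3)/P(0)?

For constant rates: P(n)/P(0) = (λ/μ)^n
P(3)/P(0) = (3.5/10.9)^3 = 0.3211^3 = 0.03311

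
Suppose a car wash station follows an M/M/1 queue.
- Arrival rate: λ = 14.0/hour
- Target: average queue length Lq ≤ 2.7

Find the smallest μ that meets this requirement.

For M/M/1: Lq = λ²/(μ(μ-λ))
Need Lq ≤ 2.7, i.e. μ(μ-λ) ≥ λ²/2.7
μ² - 14.0μ - 196.00/2.7 ≥ 0  →  μ² - 14.0μ - 72.5926 ≥ 0
Quadratic formula (positive root): μ = [λ + √(λ² + 4×72.5926)]/2
Discriminant: 196.00 + 4×72.5926 = 486.3704, √486.3704 = 22.0538
μ ≥ (14.0 + 22.0538)/2 = 18.0269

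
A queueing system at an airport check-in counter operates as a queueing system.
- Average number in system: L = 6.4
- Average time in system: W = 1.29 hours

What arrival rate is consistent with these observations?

Little's Law: L = λW, so λ = L/W
λ = 6.4/1.29 = 4.9612 passengers/hour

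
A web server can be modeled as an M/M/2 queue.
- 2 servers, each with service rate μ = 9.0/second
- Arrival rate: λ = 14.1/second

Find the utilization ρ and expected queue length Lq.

Traffic intensity: ρ = λ/(cμ) = 14.1/(2×9.0) = 0.7833
Since ρ = 0.7833 < 1, system is stable.
Offered load a = λ/μ = cρ = 14.1/9.0 = 1.5667
P₀ = [ Σₙ₌₀^1 aⁿ/n! + a^2/(2!(1-ρ)) ]⁻¹
Σ = a^0/0! + a^1/1! = 1.0000 + 1.5667 = 2.5667
a^2/(2!(1-ρ)) = 2.45444/(2 × 0.216667) = 5.6641
P₀ = 1/(2.5667 + 5.6641) = 0.1215
Lq = P₀·a^2·ρ / (2!(1-ρ)²) = 0.12150 × 2.4544 × 0.78333 / (2 × 0.046944) = 2.4880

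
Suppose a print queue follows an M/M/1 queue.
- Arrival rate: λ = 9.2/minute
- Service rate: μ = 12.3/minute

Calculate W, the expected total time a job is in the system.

First, compute utilization: ρ = λ/μ = 9.2/12.3 = 0.7480
For M/M/1: W = 1/(μ-λ)
W = 1/(12.3-9.2) = 1/3.10
W = 0.3226 minutes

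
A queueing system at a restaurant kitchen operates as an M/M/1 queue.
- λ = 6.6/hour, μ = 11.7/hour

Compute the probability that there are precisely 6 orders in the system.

ρ = λ/μ = 6.6/11.7 = 0.5641
P(n) = (1-ρ)ρⁿ
P(6) = (1-0.5641) × 0.5641^6
P(6) = 0.43590 × 0.032221
P(6) = 0.01405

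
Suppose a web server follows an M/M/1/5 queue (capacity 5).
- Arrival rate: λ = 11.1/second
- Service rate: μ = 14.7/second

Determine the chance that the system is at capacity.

ρ = λ/μ = 11.1/14.7 = 0.7551
P₀ = (1-ρ)/(1-ρ^(K+1)) = (1-0.7551)/(1-0.7551^6) = 0.2449/0.8146 = 0.3006
P_K = P₀×ρ^K = 0.3006 × 0.7551^5 = 0.3006 × 0.2455 = 0.07380
Blocking probability = 7.38%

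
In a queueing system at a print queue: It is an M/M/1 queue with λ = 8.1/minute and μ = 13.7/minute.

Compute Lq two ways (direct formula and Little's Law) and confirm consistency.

Method 1 (direct): Lq = λ²/(μ(μ-λ)) = 65.61/(13.7 × 5.60) = 0.8552

Method 2 (Little's Law):
W = 1/(μ-λ) = 1/5.60 = 0.17857
Wq = W - 1/μ = 0.17857 - 0.072993 = 0.10558
Lq = λWq = 8.1 × 0.10558 = 0.8552 ✔ (matches Method 1)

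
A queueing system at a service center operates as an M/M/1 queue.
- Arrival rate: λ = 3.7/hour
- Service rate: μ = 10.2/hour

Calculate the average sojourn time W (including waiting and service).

First, compute utilization: ρ = λ/μ = 3.7/10.2 = 0.3627
For M/M/1: W = 1/(μ-λ)
W = 1/(10.2-3.7) = 1/6.50
W = 0.1538 hours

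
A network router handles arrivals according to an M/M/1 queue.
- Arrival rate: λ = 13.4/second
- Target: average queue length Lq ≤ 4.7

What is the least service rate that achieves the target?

For M/M/1: Lq = λ²/(μ(μ-λ))
Need Lq ≤ 4.7, i.e. μ(μ-λ) ≥ λ²/4.7
μ² - 13.4μ - 179.56/4.7 ≥ 0  →  μ² - 13.4μ - 38.20426 ≥ 0
Quadratic formula (positive root): μ = [λ + √(λ² + 4×38.20426)]/2
Discriminant: 179.56 + 4×38.20426 = 332.3770, √332.3770 = 18.2312
μ ≥ (13.4 + 18.2312)/2 = 15.8156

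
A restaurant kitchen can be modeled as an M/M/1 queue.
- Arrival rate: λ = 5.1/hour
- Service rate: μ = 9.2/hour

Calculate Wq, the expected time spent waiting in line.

First, compute utilization: ρ = λ/μ = 5.1/9.2 = 0.5543
For M/M/1: Wq = λ/(μ(μ-λ))
Wq = 5.1/(9.2 × (9.2-5.1))
Wq = 5.1/(9.2 × 4.10)
Wq = 0.1352 hours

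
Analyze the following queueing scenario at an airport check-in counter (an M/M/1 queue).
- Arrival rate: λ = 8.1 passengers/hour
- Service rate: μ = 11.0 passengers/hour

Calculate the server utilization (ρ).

Server utilization: ρ = λ/μ
ρ = 8.1/11.0 = 0.7364
The server is busy 73.64% of the time.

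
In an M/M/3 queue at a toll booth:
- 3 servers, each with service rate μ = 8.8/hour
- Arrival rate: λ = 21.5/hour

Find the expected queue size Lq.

Traffic intensity: ρ = λ/(cμ) = 21.5/(3×8.8) = 0.8144
Since ρ = 0.8144 < 1, system is stable.
Offered load a = λ/μ = cρ = 21.5/8.8 = 2.4432
P₀ = [ Σₙ₌₀^2 aⁿ/n! + a^3/(3!(1-ρ)) ]⁻¹
Σ = a^0/0! + a^1/1! + a^2/2! = 1.0000 + 2.4432 + 2.9846 = 6.4278
a^3/(3!(1-ρ)) = 14.5837/(6 × 0.185606) = 13.0956
P₀ = 1/(6.4278 + 13.0956) = 0.05122
Lq = P₀·a^3·ρ / (3!(1-ρ)²) = 0.0512208 × 14.5837 × 0.814394 / (6 × 0.0344496) = 2.9432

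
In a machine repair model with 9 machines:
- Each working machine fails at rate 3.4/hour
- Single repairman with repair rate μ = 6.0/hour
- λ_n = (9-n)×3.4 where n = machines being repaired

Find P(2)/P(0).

P(2)/P(0) = ∏_{i=0}^{2-1} λ_i/μ_{i+1}
= (9-0)×3.4/6.0 × (9-1)×3.4/6.0
= 23.1200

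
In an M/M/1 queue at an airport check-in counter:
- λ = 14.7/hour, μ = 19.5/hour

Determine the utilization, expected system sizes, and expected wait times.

Step 1: ρ = λ/μ = 14.7/19.5 = 0.7538
Step 2: L = λ/(μ-λ) = 14.7/4.80 = 3.0625
Step 3: Lq = λ²/(μ(μ-λ)) = 216.09/(19.5×4.80) = 2.3087
Step 4: W = 1/(μ-λ) = 1/4.80 = 0.20833
Step 5: Wq = λ/(μ(μ-λ)) = 14.7/(19.5×4.80) = 0.1571
Step 6: P(0) = 1-ρ = 0.2462
Verify: L = λW = 14.7×0.20833 = 3.0625 ✔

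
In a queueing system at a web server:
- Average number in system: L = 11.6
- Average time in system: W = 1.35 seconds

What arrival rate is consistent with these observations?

Little's Law: L = λW, so λ = L/W
λ = 11.6/1.35 = 8.5926 requests/second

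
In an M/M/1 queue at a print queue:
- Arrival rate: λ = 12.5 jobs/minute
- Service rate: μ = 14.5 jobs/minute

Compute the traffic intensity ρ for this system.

Server utilization: ρ = λ/μ
ρ = 12.5/14.5 = 0.8621
The server is busy 86.21% of the time.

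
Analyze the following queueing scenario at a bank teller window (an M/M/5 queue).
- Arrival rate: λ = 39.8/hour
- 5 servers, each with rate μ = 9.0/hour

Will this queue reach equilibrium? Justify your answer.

Stability requires ρ = λ/(cμ) < 1
ρ = 39.8/(5 × 9.0) = 39.8/45.00 = 0.8844
Since 0.8844 < 1, the system is STABLE.
The servers are busy 88.44% of the time.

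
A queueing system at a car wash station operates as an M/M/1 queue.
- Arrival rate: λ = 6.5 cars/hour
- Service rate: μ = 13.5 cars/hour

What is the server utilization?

Server utilization: ρ = λ/μ
ρ = 6.5/13.5 = 0.4815
The server is busy 48.15% of the time.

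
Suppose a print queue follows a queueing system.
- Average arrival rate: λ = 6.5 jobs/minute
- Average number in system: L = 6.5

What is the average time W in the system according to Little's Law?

Little's Law: L = λW, so W = L/λ
W = 6.5/6.5 = 1.0000 minutes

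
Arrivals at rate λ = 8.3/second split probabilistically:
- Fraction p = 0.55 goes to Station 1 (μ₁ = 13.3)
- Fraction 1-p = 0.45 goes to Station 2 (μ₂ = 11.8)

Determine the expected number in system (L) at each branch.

Effective rates: λ₁ = 8.3×0.55 = 4.565, λ₂ = 8.3×0.45 = 3.735
Station 1: ρ₁ = 4.565/13.3 = 0.34323, L₁ = ρ₁/(1-ρ₁) = 0.34323/(1-0.34323) = 0.5226
Station 2: ρ₂ = 3.735/11.8 = 0.3165, L₂ = ρ₂/(1-ρ₂) = 0.3165/(1-0.3165) = 0.4631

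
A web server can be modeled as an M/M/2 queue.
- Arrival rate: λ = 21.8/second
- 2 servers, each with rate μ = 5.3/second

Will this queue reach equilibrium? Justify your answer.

Stability requires ρ = λ/(cμ) < 1
ρ = 21.8/(2 × 5.3) = 21.8/10.60 = 2.0566
Since 2.0566 ≥ 1, the system is UNSTABLE.
Need c > λ/μ = 21.8/5.3 = 4.11.
Minimum servers needed: c = 5.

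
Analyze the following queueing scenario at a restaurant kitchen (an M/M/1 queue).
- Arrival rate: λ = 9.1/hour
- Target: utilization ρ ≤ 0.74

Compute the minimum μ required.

ρ = λ/μ, so μ = λ/ρ
μ ≥ 9.1/0.74 = 12.2973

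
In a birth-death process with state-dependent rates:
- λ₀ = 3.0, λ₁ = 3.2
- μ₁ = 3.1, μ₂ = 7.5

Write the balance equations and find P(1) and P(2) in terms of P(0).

Balance equations:
State 0: λ₀P₀ = μ₁P₁ → P₁ = (λ₀/μ₁)P₀ = (3.0/3.1)P₀ = 0.9677P₀
State 1: P₂ = (λ₀λ₁)/(μ₁μ₂)P₀ = (3.0×3.2)/(3.1×7.5)P₀ = 0.4129P₀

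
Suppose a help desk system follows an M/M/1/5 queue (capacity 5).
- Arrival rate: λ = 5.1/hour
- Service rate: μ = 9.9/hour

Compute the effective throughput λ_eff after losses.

ρ = λ/μ = 5.1/9.9 = 0.51515
P₀ = (1-ρ)/(1-ρ^(K+1)) = (1-0.51515)/(1-0.51515^6) = 0.4849/0.9813 = 0.4941
P_K = P₀×ρ^K = 0.4941 × 0.51515^5 = 0.4941 × 0.03628 = 0.01793
λ_eff = λ(1-P_K) = 5.1 × (1 - 0.01793) = 5.1 × 0.98207 = 5.0086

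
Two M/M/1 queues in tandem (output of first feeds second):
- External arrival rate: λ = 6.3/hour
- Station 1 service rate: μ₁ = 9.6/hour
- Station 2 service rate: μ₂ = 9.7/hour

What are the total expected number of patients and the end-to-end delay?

By Jackson's theorem, each station behaves as independent M/M/1.
Station 1: ρ₁ = 6.3/9.6 = 0.6562, L₁ = ρ₁/(1-ρ₁) = λ/(μ₁-λ) = 6.3/3.30 = 1.9091
Station 2: ρ₂ = 6.3/9.7 = 0.6495, L₂ = ρ₂/(1-ρ₂) = λ/(μ₂-λ) = 6.3/3.40 = 1.8529
Total: L = L₁ + L₂ = 1.9091 + 1.8529 = 3.7620
W = L/λ = 3.7620/6.3 = 0.5971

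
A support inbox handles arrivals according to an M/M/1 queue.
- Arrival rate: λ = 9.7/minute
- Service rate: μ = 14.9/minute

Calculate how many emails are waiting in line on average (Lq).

ρ = λ/μ = 9.7/14.9 = 0.6510
For M/M/1: Lq = λ²/(μ(μ-λ))
Lq = 94.09/(14.9 × 5.20)
Lq = 1.2144 emails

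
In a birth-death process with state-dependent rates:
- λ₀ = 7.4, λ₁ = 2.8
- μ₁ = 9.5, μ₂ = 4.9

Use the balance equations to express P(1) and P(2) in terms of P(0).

Balance equations:
State 0: λ₀P₀ = μ₁P₁ → P₁ = (λ₀/μ₁)P₀ = (7.4/9.5)P₀ = 0.7789P₀
State 1: P₂ = (λ₀λ₁)/(μ₁μ₂)P₀ = (7.4×2.8)/(9.5×4.9)P₀ = 0.4451P₀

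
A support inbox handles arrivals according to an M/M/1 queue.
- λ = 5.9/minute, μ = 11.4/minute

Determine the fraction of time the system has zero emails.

ρ = λ/μ = 5.9/11.4 = 0.5175
P(0) = 1 - ρ = 1 - 0.5175 = 0.4825
The server is idle 48.25% of the time.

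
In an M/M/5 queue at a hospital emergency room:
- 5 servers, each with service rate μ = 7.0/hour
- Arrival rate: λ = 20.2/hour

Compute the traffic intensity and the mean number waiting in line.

Traffic intensity: ρ = λ/(cμ) = 20.2/(5×7.0) = 0.5771
Since ρ = 0.5771 < 1, system is stable.
Offered load a = λ/μ = cρ = 20.2/7.0 = 2.8857
P₀ = [ Σₙ₌₀^4 aⁿ/n! + a^5/(5!(1-ρ)) ]⁻¹
Σ = a^0/0! + a^1/1! + a^2/2! + a^3/3! + a^4/4! = 1.00000 + 2.88571 + 4.16367 + 4.00506 + 2.88936 = 14.9438
a^5/(5!(1-ρ)) = 200.1090/(120 × 0.42286) = 3.9436
P₀ = 1/(14.9438 + 3.9436) = 0.05295
Lq = P₀·a^5·ρ / (5!(1-ρ)²) = 0.05295 × 200.1090 × 0.5771 / (120 × 0.1788) = 0.2850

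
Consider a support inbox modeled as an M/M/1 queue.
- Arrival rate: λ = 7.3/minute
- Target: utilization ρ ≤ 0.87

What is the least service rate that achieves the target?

ρ = λ/μ, so μ = λ/ρ
μ ≥ 7.3/0.87 = 8.3908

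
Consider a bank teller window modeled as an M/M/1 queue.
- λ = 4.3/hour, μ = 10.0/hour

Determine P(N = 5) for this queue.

ρ = λ/μ = 4.3/10.0 = 0.4300
P(n) = (1-ρ)ρⁿ
P(5) = (1-0.4300) × 0.4300^5
P(5) = 0.5700 × 0.01470
P(5) = 0.008379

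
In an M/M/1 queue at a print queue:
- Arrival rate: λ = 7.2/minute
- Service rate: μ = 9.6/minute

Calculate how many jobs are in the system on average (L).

ρ = λ/μ = 7.2/9.6 = 0.7500
For M/M/1: L = λ/(μ-λ)
L = 7.2/(9.6-7.2) = 7.2/2.40
L = 3.0000 jobs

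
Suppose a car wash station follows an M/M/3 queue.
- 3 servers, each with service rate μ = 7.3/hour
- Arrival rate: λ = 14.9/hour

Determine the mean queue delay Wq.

Traffic intensity: ρ = λ/(cμ) = 14.9/(3×7.3) = 0.6804
Since ρ = 0.6804 < 1, system is stable.
Offered load a = λ/μ = cρ = 14.9/7.3 = 2.0411
P₀ = [ Σₙ₌₀^2 aⁿ/n! + a^3/(3!(1-ρ)) ]⁻¹
Σ = a^0/0! + a^1/1! + a^2/2! = 1.0000 + 2.0411 + 2.0830 = 5.1241
a^3/(3!(1-ρ)) = 8.50335/(6 × 0.319635) = 4.4339
P₀ = 1/(5.1241 + 4.4339) = 0.1046
Lq = P₀·a^3·ρ / (3!(1-ρ)²) = 0.10462 × 8.5034 × 0.68037 / (6 × 0.10217) = 0.9874
Wq = Lq/λ = 0.9874/14.9 = 0.06627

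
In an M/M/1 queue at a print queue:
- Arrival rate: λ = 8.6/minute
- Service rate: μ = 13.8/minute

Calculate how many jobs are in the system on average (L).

ρ = λ/μ = 8.6/13.8 = 0.6232
For M/M/1: L = λ/(μ-λ)
L = 8.6/(13.8-8.6) = 8.6/5.20
L = 1.6538 jobs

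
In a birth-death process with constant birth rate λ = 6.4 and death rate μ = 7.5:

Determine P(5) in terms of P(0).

For constant rates: P(n)/P(0) = (λ/μ)^n
P(5)/P(0) = (6.4/7.5)^5 = 0.85333^5 = 0.4525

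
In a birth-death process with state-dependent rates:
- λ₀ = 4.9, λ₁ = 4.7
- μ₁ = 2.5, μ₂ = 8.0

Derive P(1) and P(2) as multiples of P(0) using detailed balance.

Balance equations:
State 0: λ₀P₀ = μ₁P₁ → P₁ = (λ₀/μ₁)P₀ = (4.9/2.5)P₀ = 1.9600P₀
State 1: P₂ = (λ₀λ₁)/(μ₁μ₂)P₀ = (4.9×4.7)/(2.5×8.0)P₀ = 1.1515P₀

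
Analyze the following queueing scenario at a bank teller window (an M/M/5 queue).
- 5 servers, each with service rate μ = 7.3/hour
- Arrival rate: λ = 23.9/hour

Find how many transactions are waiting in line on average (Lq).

Traffic intensity: ρ = λ/(cμ) = 23.9/(5×7.3) = 0.6548
Since ρ = 0.6548 < 1, system is stable.
Offered load a = λ/μ = cρ = 23.9/7.3 = 3.2740
P₀ = [ Σₙ₌₀^4 aⁿ/n! + a^5/(5!(1-ρ)) ]⁻¹
Σ = a^0/0! + a^1/1! + a^2/2! + a^3/3! + a^4/4! = 1.0000 + 3.2740 + 5.3594 + 5.8489 + 4.7873 = 20.2696
a^5/(5!(1-ρ)) = 376.1622/(120 × 0.345205) = 9.0806
P₀ = 1/(20.2696 + 9.0806) = 0.03407
Lq = P₀·a^5·ρ / (5!(1-ρ)²) = 0.0340713 × 376.1622 × 0.654795 / (120 × 0.119167) = 0.5869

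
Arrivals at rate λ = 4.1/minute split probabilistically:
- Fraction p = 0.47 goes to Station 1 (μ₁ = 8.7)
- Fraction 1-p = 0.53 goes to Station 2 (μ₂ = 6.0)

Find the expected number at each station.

Effective rates: λ₁ = 4.1×0.47 = 1.927, λ₂ = 4.1×0.53 = 2.173
Station 1: ρ₁ = 1.927/8.7 = 0.2215, L₁ = ρ₁/(1-ρ₁) = 0.2215/(1-0.2215) = 0.2845
Station 2: ρ₂ = 2.173/6.0 = 0.36217, L₂ = ρ₂/(1-ρ₂) = 0.36217/(1-0.36217) = 0.5678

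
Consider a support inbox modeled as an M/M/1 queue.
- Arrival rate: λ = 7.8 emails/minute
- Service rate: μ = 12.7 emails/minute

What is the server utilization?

Server utilization: ρ = λ/μ
ρ = 7.8/12.7 = 0.6142
The server is busy 61.42% of the time.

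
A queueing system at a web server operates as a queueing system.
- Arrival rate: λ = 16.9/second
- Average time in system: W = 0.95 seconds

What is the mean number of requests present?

Little's Law: L = λW
L = 16.9 × 0.95 = 16.0550 requests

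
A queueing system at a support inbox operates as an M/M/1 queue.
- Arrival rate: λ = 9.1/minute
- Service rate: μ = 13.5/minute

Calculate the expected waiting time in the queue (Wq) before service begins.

First, compute utilization: ρ = λ/μ = 9.1/13.5 = 0.6741
For M/M/1: Wq = λ/(μ(μ-λ))
Wq = 9.1/(13.5 × (13.5-9.1))
Wq = 9.1/(13.5 × 4.40)
Wq = 0.1532 minutes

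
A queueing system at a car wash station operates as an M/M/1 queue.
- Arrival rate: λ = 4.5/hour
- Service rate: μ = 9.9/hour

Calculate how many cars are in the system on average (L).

ρ = λ/μ = 4.5/9.9 = 0.4545
For M/M/1: L = λ/(μ-λ)
L = 4.5/(9.9-4.5) = 4.5/5.40
L = 0.8333 cars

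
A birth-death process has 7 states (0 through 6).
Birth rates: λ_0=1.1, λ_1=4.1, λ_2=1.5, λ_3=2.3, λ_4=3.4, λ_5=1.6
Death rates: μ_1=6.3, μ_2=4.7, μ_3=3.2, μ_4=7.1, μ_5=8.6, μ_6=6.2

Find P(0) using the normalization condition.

Ratios P(n)/P(0) = (λ₀···λₙ₋₁)/(μ₁···μₙ):
P(1)/P(0) = (1.1)/(6.3) = 0.1746
P(2)/P(0) = (1.1×4.1)/(6.3×4.7) = 0.1523
P(3)/P(0) = (1.1×4.1×1.5)/(6.3×4.7×3.2) = 0.07140
P(4)/P(0) = (1.1×4.1×1.5×2.3)/(6.3×4.7×3.2×7.1) = 0.02313
P(5)/P(0) = (1.1×4.1×1.5×2.3×3.4)/(6.3×4.7×3.2×7.1×8.6) = 0.009144
P(6)/P(0) = (1.1×4.1×1.5×2.3×3.4×1.6)/(6.3×4.7×3.2×7.1×8.6×6.2) = 0.002360

Normalization: ∑ P(n) = 1
P(0) × (1.0000 + 0.1746 + 0.1523 + 0.07140 + 0.02313 + 0.009144 + 0.002360) = 1
P(0) × 1.4329 = 1
P(0) = 1/1.4329 = 0.6979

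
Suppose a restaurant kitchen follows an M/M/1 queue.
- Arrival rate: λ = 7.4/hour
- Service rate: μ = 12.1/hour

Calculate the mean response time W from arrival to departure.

First, compute utilization: ρ = λ/μ = 7.4/12.1 = 0.6116
For M/M/1: W = 1/(μ-λ)
W = 1/(12.1-7.4) = 1/4.70
W = 0.2128 hours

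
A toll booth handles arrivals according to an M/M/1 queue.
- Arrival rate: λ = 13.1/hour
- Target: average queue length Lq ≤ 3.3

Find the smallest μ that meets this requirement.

For M/M/1: Lq = λ²/(μ(μ-λ))
Need Lq ≤ 3.3, i.e. μ(μ-λ) ≥ λ²/3.3
μ² - 13.1μ - 171.61/3.3 ≥ 0  →  μ² - 13.1μ - 52.00303 ≥ 0
Quadratic formula (positive root): μ = [λ + √(λ² + 4×52.00303)]/2
Discriminant: 171.61 + 4×52.00303 = 379.6221, √379.6221 = 19.4839
μ ≥ (13.1 + 19.4839)/2 = 16.2919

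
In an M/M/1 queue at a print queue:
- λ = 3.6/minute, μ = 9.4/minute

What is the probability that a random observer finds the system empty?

ρ = λ/μ = 3.6/9.4 = 0.3830
P(0) = 1 - ρ = 1 - 0.3830 = 0.6170
The server is idle 61.70% of the time.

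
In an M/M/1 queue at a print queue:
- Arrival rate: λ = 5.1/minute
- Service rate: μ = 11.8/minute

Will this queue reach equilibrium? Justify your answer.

Stability requires ρ = λ/(cμ) < 1
ρ = 5.1/(1 × 11.8) = 5.1/11.80 = 0.4322
Since 0.4322 < 1, the system is STABLE.
The server is busy 43.22% of the time.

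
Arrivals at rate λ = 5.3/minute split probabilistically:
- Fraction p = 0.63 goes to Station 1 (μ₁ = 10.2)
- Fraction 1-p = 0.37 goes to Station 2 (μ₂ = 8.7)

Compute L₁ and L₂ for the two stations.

Effective rates: λ₁ = 5.3×0.63 = 3.339, λ₂ = 5.3×0.37 = 1.961
Station 1: ρ₁ = 3.339/10.2 = 0.32735, L₁ = ρ₁/(1-ρ₁) = 0.32735/(1-0.32735) = 0.4867
Station 2: ρ₂ = 1.961/8.7 = 0.2254, L₂ = ρ₂/(1-ρ₂) = 0.2254/(1-0.2254) = 0.2910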